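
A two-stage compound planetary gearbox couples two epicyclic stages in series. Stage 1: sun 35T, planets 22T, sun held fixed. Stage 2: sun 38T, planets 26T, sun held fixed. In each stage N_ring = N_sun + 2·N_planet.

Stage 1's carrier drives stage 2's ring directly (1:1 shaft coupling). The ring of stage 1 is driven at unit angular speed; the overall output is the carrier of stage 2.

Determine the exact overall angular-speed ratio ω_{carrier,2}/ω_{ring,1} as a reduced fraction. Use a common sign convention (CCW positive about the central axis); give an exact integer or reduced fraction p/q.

1185/2432

Stage 1: N_ring = 35 + 2·22 = 79
Stage 1: 35(ω_s−ω_c) = −79(ω_r−ω_c),  ω_s=0, ω_r=1
Stage 1: 35(0−ω_c) = −79(1−ω_c)  ⇒  114ω_c = 79  ⇒  ω_c = 79/114
  ⇒ ω_c¹/ω_r¹ = 79/114
Stage 2: N_ring = 38 + 2·26 = 90
Stage 2: 38(ω_s−ω_c) = −90(ω_r−ω_c),  ω_s=0, ω_r=1
Stage 2: 38(0−ω_c) = −90(1−ω_c)  ⇒  128ω_c = 90  ⇒  ω_c = 45/64
  ⇒ ω_c²/ω_r² = 45/64
Coupling ω_r² = ω_c¹ ⇒ overall = 79/114 × 45/64 = 1185/2432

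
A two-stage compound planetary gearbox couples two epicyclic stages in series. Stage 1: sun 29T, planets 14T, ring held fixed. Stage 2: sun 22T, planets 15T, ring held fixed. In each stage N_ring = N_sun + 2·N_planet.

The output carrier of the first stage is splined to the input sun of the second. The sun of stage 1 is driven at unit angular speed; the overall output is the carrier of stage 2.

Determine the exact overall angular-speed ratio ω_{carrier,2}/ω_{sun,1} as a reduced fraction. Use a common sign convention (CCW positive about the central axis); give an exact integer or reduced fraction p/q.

319/3182

Stage 1: N_ring = 29 + 2·14 = 57
Stage 1: 29(ω_s−ω_c) = −57(ω_r−ω_c),  ω_r=0, ω_s=1
Stage 1: 29(1−ω_c) = −57(0−ω_c)  ⇒  86ω_c = 29  ⇒  ω_c = 29/86
  ⇒ ω_c¹/ω_s¹ = 29/86
Stage 2: N_ring = 22 + 2·15 = 52
Stage 2: 22(ω_s−ω_c) = −52(ω_r−ω_c),  ω_r=0, ω_s=1
Stage 2: 22(1−ω_c) = −52(0−ω_c)  ⇒  74ω_c = 22  ⇒  ω_c = 11/37
  ⇒ ω_c²/ω_s² = 11/37
Coupling ω_s² = ω_c¹ ⇒ overall = 29/86 × 11/37 = 319/3182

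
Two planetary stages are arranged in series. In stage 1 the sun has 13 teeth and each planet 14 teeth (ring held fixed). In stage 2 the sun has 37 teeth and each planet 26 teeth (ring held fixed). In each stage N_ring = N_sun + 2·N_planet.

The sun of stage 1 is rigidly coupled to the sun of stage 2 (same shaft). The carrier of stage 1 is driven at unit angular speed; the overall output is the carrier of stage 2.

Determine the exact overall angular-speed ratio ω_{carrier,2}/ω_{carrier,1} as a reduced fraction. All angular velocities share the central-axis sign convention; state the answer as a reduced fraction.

Stage 1: N_ring = 13 + 2·14 = 41
Stage 1: 13(ω_s−ω_c) = −41(ω_r−ω_c),  ω_r=0, ω_c=1
Stage 1: ω_s = 1 − (41/13)(0−1) = 54/13
  ⇒ ω_s¹/ω_c¹ = 54/13
Stage 2: N_ring = 37 + 2·26 = 89
Stage 2: 37(ω_s−ω_c) = −89(ω_r−ω_c),  ω_r=0, ω_s=1
Stage 2: 37(1−ω_c) = −89(0−ω_c)  ⇒  126ω_c = 37  ⇒  ω_c = 37/126
  ⇒ ω_c²/ω_s² = 37/126
Coupling ω_s² = ω_s¹ ⇒ overall = 54/13 × 37/126 = 111/91

111/91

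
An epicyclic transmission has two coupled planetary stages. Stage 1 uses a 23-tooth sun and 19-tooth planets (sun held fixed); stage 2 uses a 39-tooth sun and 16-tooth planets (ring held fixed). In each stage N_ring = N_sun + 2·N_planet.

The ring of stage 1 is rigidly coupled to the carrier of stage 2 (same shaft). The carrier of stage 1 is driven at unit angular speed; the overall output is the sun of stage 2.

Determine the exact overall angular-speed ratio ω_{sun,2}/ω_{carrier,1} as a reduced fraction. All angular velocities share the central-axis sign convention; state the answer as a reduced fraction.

Stage 1: N_ring = 23 + 2·19 = 61
Stage 1: 23(ω_s−ω_c) = −61(ω_r−ω_c),  ω_s=0, ω_c=1
Stage 1: ω_r = 1 − (23/61)(0−1) = 84/61
  ⇒ ω_r¹/ω_c¹ = 84/61
Stage 2: N_ring = 39 + 2·16 = 71
Stage 2: 39(ω_s−ω_c) = −71(ω_r−ω_c),  ω_r=0, ω_c=1
Stage 2: ω_s = 1 − (71/39)(0−1) = 110/39
  ⇒ ω_s²/ω_c² = 110/39
Coupling ω_c² = ω_r¹ ⇒ overall = 84/61 × 110/39 = 3080/793

3080/793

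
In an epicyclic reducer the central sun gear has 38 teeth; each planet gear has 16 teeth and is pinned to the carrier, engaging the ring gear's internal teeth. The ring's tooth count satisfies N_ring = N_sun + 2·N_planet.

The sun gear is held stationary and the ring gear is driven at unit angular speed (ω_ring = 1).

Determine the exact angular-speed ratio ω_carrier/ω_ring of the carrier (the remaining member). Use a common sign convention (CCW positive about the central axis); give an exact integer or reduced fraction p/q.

35/54

N_ring = 38 + 2·16 = 70
38(ω_s−ω_c) = −70(ω_r−ω_c),  ω_s=0, ω_r=1
38(0−ω_c) = −70(1−ω_c)  ⇒  108ω_c = 70  ⇒  ω_c = 35/54
ω_c/ω_r = 35/54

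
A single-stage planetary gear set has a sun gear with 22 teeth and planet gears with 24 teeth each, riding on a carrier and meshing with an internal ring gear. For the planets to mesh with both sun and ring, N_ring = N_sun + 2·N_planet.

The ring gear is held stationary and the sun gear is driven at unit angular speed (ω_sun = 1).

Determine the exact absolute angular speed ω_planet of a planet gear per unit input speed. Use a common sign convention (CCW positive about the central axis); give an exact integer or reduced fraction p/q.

-11/24

N_ring = 22 + 2·24 = 70
22(ω_s−ω_c) = −70(ω_r−ω_c),  ω_r=0, ω_s=1
22(1−ω_c) = −70(0−ω_c)  ⇒  92ω_c = 22  ⇒  ω_c = 11/46
sun–planet: 22·(1−11/46) = −24·(ω_p−ω_c)  ⇒  ω_p−ω_c = −(22/24)·(35/46) = -385/552
ω_p = 11/46 − 385/552 = -11/24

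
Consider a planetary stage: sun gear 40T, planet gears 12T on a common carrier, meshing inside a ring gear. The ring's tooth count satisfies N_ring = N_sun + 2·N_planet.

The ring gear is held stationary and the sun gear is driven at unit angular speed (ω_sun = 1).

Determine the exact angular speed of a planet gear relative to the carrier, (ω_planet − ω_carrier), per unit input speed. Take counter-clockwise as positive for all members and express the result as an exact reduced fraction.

-80/39

N_ring = 40 + 2·12 = 64
40(ω_s−ω_c) = −64(ω_r−ω_c),  ω_r=0, ω_s=1
40(1−ω_c) = −64(0−ω_c)  ⇒  104ω_c = 40  ⇒  ω_c = 5/13
sun–planet: 40·(1−5/13) = −12·(ω_p−ω_c)  ⇒  ω_p−ω_c = −(40/12)·(8/13) = -80/39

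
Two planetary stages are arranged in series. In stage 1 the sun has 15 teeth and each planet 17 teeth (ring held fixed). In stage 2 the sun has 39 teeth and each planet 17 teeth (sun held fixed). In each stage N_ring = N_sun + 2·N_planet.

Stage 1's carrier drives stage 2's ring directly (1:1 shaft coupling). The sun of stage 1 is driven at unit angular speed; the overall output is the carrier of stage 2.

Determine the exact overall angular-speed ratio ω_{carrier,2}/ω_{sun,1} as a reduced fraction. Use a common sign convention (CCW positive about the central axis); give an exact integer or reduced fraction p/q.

1095/7168

Stage 1: N_ring = 15 + 2·17 = 49
Stage 1: 15(ω_s−ω_c) = −49(ω_r−ω_c),  ω_r=0, ω_s=1
Stage 1: 15(1−ω_c) = −49(0−ω_c)  ⇒  64ω_c = 15  ⇒  ω_c = 15/64
  ⇒ ω_c¹/ω_s¹ = 15/64
Stage 2: N_ring = 39 + 2·17 = 73
Stage 2: 39(ω_s−ω_c) = −73(ω_r−ω_c),  ω_s=0, ω_r=1
Stage 2: 39(0−ω_c) = −73(1−ω_c)  ⇒  112ω_c = 73  ⇒  ω_c = 73/112
  ⇒ ω_c²/ω_r² = 73/112
Coupling ω_r² = ω_c¹ ⇒ overall = 15/64 × 73/112 = 1095/7168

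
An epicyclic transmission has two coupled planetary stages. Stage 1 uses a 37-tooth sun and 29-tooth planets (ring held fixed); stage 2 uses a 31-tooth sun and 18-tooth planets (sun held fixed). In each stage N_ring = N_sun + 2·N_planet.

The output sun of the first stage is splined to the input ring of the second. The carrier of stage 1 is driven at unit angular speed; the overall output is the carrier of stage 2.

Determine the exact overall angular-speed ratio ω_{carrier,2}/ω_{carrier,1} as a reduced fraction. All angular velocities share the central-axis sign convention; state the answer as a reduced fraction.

4422/1813

Stage 1: N_ring = 37 + 2·29 = 95
Stage 1: 37(ω_s−ω_c) = −95(ω_r−ω_c),  ω_r=0, ω_c=1
Stage 1: ω_s = 1 − (95/37)(0−1) = 132/37
  ⇒ ω_s¹/ω_c¹ = 132/37
Stage 2: N_ring = 31 + 2·18 = 67
Stage 2: 31(ω_s−ω_c) = −67(ω_r−ω_c),  ω_s=0, ω_r=1
Stage 2: 31(0−ω_c) = −67(1−ω_c)  ⇒  98ω_c = 67  ⇒  ω_c = 67/98
  ⇒ ω_c²/ω_r² = 67/98
Coupling ω_r² = ω_s¹ ⇒ overall = 132/37 × 67/98 = 4422/1813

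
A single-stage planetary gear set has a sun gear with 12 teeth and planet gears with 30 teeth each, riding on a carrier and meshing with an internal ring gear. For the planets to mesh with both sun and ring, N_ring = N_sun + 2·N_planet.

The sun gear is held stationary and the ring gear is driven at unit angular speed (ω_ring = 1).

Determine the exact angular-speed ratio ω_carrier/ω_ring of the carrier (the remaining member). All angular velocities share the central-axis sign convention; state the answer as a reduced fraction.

6/7

N_ring = 12 + 2·30 = 72
12(ω_s−ω_c) = −72(ω_r−ω_c),  ω_s=0, ω_r=1
12(0−ω_c) = −72(1−ω_c)  ⇒  84ω_c = 72  ⇒  ω_c = 6/7
ω_c/ω_r = 6/7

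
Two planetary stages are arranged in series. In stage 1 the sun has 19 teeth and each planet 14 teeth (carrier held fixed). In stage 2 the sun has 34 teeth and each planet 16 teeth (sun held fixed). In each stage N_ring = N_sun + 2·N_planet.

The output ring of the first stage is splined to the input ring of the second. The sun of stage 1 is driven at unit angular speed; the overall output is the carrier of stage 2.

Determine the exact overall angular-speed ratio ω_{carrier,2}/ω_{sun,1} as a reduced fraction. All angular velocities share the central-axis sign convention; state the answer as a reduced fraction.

Stage 1: N_ring = 19 + 2·14 = 47
Stage 1: 19(ω_s−ω_c) = −47(ω_r−ω_c),  ω_c=0, ω_s=1
Stage 1: ω_r = 0 − (19/47)(1−0) = -19/47
  ⇒ ω_r¹/ω_s¹ = -19/47
Stage 2: N_ring = 34 + 2·16 = 66
Stage 2: 34(ω_s−ω_c) = −66(ω_r−ω_c),  ω_s=0, ω_r=1
Stage 2: 34(0−ω_c) = −66(1−ω_c)  ⇒  100ω_c = 66  ⇒  ω_c = 33/50
  ⇒ ω_c²/ω_r² = 33/50
Coupling ω_r² = ω_r¹ ⇒ overall = -19/47 × 33/50 = -627/2350

-627/2350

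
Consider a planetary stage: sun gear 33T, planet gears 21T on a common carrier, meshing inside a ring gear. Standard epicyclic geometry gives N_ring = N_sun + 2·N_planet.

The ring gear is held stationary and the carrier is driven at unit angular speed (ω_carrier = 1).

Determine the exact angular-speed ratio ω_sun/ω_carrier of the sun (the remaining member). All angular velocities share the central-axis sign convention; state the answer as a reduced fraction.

N_ring = 33 + 2·21 = 75
33(ω_s−ω_c) = −75(ω_r−ω_c),  ω_r=0, ω_c=1
ω_s = 1 − (75/33)(0−1) = 36/11
ω_s/ω_c = 36/11

36/11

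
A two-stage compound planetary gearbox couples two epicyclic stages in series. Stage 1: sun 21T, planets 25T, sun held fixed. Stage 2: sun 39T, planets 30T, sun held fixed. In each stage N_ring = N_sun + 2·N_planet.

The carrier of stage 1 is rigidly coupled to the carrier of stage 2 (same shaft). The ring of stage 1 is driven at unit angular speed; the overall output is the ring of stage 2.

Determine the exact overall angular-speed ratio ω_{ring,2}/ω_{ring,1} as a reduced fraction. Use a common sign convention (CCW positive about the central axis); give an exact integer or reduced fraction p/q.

71/66

Stage 1: N_ring = 21 + 2·25 = 71
Stage 1: 21(ω_s−ω_c) = −71(ω_r−ω_c),  ω_s=0, ω_r=1
Stage 1: 21(0−ω_c) = −71(1−ω_c)  ⇒  92ω_c = 71  ⇒  ω_c = 71/92
  ⇒ ω_c¹/ω_r¹ = 71/92
Stage 2: N_ring = 39 + 2·30 = 99
Stage 2: 39(ω_s−ω_c) = −99(ω_r−ω_c),  ω_s=0, ω_c=1
Stage 2: ω_r = 1 − (39/99)(0−1) = 46/33
  ⇒ ω_r²/ω_c² = 46/33
Coupling ω_c² = ω_c¹ ⇒ overall = 71/92 × 46/33 = 71/66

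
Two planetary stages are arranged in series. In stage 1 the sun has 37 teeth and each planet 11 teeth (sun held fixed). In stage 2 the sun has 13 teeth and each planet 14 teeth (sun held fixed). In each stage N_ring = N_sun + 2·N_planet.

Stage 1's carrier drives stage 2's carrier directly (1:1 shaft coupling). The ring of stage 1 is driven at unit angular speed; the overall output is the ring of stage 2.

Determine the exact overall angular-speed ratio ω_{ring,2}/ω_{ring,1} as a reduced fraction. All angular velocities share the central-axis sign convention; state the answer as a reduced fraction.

531/656

Stage 1: N_ring = 37 + 2·11 = 59
Stage 1: 37(ω_s−ω_c) = −59(ω_r−ω_c),  ω_s=0, ω_r=1
Stage 1: 37(0−ω_c) = −59(1−ω_c)  ⇒  96ω_c = 59  ⇒  ω_c = 59/96
  ⇒ ω_c¹/ω_r¹ = 59/96
Stage 2: N_ring = 13 + 2·14 = 41
Stage 2: 13(ω_s−ω_c) = −41(ω_r−ω_c),  ω_s=0, ω_c=1
Stage 2: ω_r = 1 − (13/41)(0−1) = 54/41
  ⇒ ω_r²/ω_c² = 54/41
Coupling ω_c² = ω_c¹ ⇒ overall = 59/96 × 54/41 = 531/656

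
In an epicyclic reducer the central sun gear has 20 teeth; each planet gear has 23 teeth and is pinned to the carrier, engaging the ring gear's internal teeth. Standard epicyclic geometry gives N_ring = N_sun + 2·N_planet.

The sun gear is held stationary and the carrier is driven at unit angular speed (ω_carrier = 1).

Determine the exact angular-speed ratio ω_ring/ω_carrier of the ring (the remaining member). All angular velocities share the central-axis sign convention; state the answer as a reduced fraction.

N_ring = 20 + 2·23 = 66
20(ω_s−ω_c) = −66(ω_r−ω_c),  ω_s=0, ω_c=1
ω_r = 1 − (20/66)(0−1) = 43/33
ω_r/ω_c = 43/33

43/33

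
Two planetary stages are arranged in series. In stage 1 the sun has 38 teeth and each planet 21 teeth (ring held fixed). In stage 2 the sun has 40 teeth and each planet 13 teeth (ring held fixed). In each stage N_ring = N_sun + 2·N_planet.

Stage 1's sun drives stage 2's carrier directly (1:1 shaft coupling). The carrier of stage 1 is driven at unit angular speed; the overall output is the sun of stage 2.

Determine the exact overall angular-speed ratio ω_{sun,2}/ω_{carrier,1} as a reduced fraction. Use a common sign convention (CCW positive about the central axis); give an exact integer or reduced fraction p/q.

3127/380

Stage 1: N_ring = 38 + 2·21 = 80
Stage 1: 38(ω_s−ω_c) = −80(ω_r−ω_c),  ω_r=0, ω_c=1
Stage 1: ω_s = 1 − (80/38)(0−1) = 59/19
  ⇒ ω_s¹/ω_c¹ = 59/19
Stage 2: N_ring = 40 + 2·13 = 66
Stage 2: 40(ω_s−ω_c) = −66(ω_r−ω_c),  ω_r=0, ω_c=1
Stage 2: ω_s = 1 − (66/40)(0−1) = 53/20
  ⇒ ω_s²/ω_c² = 53/20
Coupling ω_c² = ω_s¹ ⇒ overall = 59/19 × 53/20 = 3127/380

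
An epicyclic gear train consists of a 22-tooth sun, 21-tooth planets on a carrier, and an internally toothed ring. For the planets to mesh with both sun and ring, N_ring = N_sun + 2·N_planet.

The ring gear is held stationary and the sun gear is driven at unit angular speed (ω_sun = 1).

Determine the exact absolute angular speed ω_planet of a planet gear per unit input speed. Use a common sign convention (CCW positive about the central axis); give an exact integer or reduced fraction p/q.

N_ring = 22 + 2·21 = 64
22(ω_s−ω_c) = −64(ω_r−ω_c),  ω_r=0, ω_s=1
22(1−ω_c) = −64(0−ω_c)  ⇒  86ω_c = 22  ⇒  ω_c = 11/43
sun–planet: 22·(1−11/43) = −21·(ω_p−ω_c)  ⇒  ω_p−ω_c = −(22/21)·(32/43) = -704/903
ω_p = 11/43 − 704/903 = -11/21

-11/21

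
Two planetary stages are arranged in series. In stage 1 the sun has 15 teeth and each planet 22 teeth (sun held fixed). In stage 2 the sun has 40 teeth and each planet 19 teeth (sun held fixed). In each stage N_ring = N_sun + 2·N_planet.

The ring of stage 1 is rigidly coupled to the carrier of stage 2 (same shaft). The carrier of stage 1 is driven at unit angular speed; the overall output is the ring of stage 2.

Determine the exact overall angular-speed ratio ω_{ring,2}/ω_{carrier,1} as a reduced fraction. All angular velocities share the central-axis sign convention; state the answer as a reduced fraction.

Stage 1: N_ring = 15 + 2·22 = 59
Stage 1: 15(ω_s−ω_c) = −59(ω_r−ω_c),  ω_s=0, ω_c=1
Stage 1: ω_r = 1 − (15/59)(0−1) = 74/59
  ⇒ ω_r¹/ω_c¹ = 74/59
Stage 2: N_ring = 40 + 2·19 = 78
Stage 2: 40(ω_s−ω_c) = −78(ω_r−ω_c),  ω_s=0, ω_c=1
Stage 2: ω_r = 1 − (40/78)(0−1) = 59/39
  ⇒ ω_r²/ω_c² = 59/39
Coupling ω_c² = ω_r¹ ⇒ overall = 74/59 × 59/39 = 74/39

74/39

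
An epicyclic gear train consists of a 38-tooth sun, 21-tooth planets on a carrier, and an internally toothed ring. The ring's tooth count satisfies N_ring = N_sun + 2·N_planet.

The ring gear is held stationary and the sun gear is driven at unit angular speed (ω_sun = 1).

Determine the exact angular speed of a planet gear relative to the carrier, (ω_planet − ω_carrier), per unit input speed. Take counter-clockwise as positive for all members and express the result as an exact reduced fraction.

N_ring = 38 + 2·21 = 80
38(ω_s−ω_c) = −80(ω_r−ω_c),  ω_r=0, ω_s=1
38(1−ω_c) = −80(0−ω_c)  ⇒  118ω_c = 38  ⇒  ω_c = 19/59
sun–planet: 38·(1−19/59) = −21·(ω_p−ω_c)  ⇒  ω_p−ω_c = −(38/21)·(40/59) = -1520/1239

-1520/1239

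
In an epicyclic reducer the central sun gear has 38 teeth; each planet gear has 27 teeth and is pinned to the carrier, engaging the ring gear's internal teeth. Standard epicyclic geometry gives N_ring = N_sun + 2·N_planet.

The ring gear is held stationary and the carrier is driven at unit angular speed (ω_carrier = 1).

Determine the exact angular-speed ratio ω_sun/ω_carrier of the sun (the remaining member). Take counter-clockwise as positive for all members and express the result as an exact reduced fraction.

N_ring = 38 + 2·27 = 92
38(ω_s−ω_c) = −92(ω_r−ω_c),  ω_r=0, ω_c=1
ω_s = 1 − (92/38)(0−1) = 65/19
ω_s/ω_c = 65/19

65/19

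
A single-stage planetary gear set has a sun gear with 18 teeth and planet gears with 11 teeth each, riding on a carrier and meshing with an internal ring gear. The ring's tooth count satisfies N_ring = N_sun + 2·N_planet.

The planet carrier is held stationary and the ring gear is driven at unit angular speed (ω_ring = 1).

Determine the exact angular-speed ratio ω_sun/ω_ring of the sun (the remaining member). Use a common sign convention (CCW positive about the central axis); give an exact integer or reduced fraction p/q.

N_ring = 18 + 2·11 = 40
18(ω_s−ω_c) = −40(ω_r−ω_c),  ω_c=0, ω_r=1
ω_s = 0 − (40/18)(1−0) = -20/9
ω_s/ω_r = -20/9

-20/9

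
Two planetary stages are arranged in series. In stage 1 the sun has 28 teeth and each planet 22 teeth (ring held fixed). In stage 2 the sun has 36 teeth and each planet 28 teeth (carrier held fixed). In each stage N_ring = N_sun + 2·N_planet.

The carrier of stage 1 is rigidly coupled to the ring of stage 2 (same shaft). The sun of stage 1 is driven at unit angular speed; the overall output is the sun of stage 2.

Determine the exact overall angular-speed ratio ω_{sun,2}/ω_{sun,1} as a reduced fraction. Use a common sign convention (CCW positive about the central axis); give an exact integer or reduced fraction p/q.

-161/225

Stage 1: N_ring = 28 + 2·22 = 72
Stage 1: 28(ω_s−ω_c) = −72(ω_r−ω_c),  ω_r=0, ω_s=1
Stage 1: 28(1−ω_c) = −72(0−ω_c)  ⇒  100ω_c = 28  ⇒  ω_c = 7/25
  ⇒ ω_c¹/ω_s¹ = 7/25
Stage 2: N_ring = 36 + 2·28 = 92
Stage 2: 36(ω_s−ω_c) = −92(ω_r−ω_c),  ω_c=0, ω_r=1
Stage 2: ω_s = 0 − (92/36)(1−0) = -23/9
  ⇒ ω_s²/ω_r² = -23/9
Coupling ω_r² = ω_c¹ ⇒ overall = 7/25 × -23/9 = -161/225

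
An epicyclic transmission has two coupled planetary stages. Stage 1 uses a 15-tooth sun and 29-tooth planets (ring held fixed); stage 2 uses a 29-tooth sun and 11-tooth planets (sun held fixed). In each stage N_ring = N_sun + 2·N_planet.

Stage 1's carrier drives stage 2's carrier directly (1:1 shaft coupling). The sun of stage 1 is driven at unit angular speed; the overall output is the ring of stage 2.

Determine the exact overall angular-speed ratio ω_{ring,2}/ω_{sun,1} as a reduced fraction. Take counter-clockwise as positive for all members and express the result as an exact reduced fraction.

Stage 1: N_ring = 15 + 2·29 = 73
Stage 1: 15(ω_s−ω_c) = −73(ω_r−ω_c),  ω_r=0, ω_s=1
Stage 1: 15(1−ω_c) = −73(0−ω_c)  ⇒  88ω_c = 15  ⇒  ω_c = 15/88
  ⇒ ω_c¹/ω_s¹ = 15/88
Stage 2: N_ring = 29 + 2·11 = 51
Stage 2: 29(ω_s−ω_c) = −51(ω_r−ω_c),  ω_s=0, ω_c=1
Stage 2: ω_r = 1 − (29/51)(0−1) = 80/51
  ⇒ ω_r²/ω_c² = 80/51
Coupling ω_c² = ω_c¹ ⇒ overall = 15/88 × 80/51 = 50/187

50/187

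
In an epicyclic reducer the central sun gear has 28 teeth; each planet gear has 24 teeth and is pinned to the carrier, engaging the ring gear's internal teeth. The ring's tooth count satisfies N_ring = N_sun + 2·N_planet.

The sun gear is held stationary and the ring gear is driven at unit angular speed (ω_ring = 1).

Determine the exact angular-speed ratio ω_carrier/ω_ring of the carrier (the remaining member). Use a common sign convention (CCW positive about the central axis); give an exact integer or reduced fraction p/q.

N_ring = 28 + 2·24 = 76
28(ω_s−ω_c) = −76(ω_r−ω_c),  ω_s=0, ω_r=1
28(0−ω_c) = −76(1−ω_c)  ⇒  104ω_c = 76  ⇒  ω_c = 19/26
ω_c/ω_r = 19/26

19/26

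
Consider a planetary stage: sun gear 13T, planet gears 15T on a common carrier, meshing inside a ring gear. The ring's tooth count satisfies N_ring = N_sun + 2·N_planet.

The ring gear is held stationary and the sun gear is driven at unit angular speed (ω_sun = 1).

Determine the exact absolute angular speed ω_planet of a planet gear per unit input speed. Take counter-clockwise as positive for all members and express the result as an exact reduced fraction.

N_ring = 13 + 2·15 = 43
13(ω_s−ω_c) = −43(ω_r−ω_c),  ω_r=0, ω_s=1
13(1−ω_c) = −43(0−ω_c)  ⇒  56ω_c = 13  ⇒  ω_c = 13/56
sun–planet: 13·(1−13/56) = −15·(ω_p−ω_c)  ⇒  ω_p−ω_c = −(13/15)·(43/56) = -559/840
ω_p = 13/56 − 559/840 = -13/30

-13/30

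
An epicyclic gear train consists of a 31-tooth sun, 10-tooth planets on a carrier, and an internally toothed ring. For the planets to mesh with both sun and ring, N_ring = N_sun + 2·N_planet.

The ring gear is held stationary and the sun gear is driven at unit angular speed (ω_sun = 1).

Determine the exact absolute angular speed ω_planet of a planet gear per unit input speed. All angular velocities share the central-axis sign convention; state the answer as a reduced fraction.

N_ring = 31 + 2·10 = 51
31(ω_s−ω_c) = −51(ω_r−ω_c),  ω_r=0, ω_s=1
31(1−ω_c) = −51(0−ω_c)  ⇒  82ω_c = 31  ⇒  ω_c = 31/82
sun–planet: 31·(1−31/82) = −10·(ω_p−ω_c)  ⇒  ω_p−ω_c = −(31/10)·(51/82) = -1581/820
ω_p = 31/82 − 1581/820 = -31/20

-31/20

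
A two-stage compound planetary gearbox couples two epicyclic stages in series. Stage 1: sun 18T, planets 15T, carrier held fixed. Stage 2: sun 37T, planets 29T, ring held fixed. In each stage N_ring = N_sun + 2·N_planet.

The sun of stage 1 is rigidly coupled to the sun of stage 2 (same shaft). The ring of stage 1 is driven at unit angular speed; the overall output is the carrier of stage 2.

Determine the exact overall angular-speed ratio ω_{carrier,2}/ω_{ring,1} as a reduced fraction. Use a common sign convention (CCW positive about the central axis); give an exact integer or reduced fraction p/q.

Stage 1: N_ring = 18 + 2·15 = 48
Stage 1: 18(ω_s−ω_c) = −48(ω_r−ω_c),  ω_c=0, ω_r=1
Stage 1: ω_s = 0 − (48/18)(1−0) = -8/3
  ⇒ ω_s¹/ω_r¹ = -8/3
Stage 2: N_ring = 37 + 2·29 = 95
Stage 2: 37(ω_s−ω_c) = −95(ω_r−ω_c),  ω_r=0, ω_s=1
Stage 2: 37(1−ω_c) = −95(0−ω_c)  ⇒  132ω_c = 37  ⇒  ω_c = 37/132
  ⇒ ω_c²/ω_s² = 37/132
Coupling ω_s² = ω_s¹ ⇒ overall = -8/3 × 37/132 = -74/99

-74/99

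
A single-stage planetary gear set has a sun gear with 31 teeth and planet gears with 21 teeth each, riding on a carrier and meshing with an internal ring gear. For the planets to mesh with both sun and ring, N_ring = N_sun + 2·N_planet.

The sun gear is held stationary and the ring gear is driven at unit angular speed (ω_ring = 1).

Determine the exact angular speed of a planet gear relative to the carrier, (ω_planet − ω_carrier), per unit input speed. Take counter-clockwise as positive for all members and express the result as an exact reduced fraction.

2263/2184

N_ring = 31 + 2·21 = 73
31(ω_s−ω_c) = −73(ω_r−ω_c),  ω_s=0, ω_r=1
31(0−ω_c) = −73(1−ω_c)  ⇒  104ω_c = 73  ⇒  ω_c = 73/104
sun–planet: 31·(0−73/104) = −21·(ω_p−ω_c)  ⇒  ω_p−ω_c = −(31/21)·(-73/104) = 2263/2184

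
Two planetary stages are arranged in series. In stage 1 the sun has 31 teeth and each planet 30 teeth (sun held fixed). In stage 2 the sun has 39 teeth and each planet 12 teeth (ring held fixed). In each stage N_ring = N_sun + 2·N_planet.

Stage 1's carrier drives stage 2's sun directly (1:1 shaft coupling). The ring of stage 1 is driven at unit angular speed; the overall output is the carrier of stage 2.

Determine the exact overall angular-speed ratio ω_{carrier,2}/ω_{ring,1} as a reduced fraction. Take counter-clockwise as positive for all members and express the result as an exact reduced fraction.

Stage 1: N_ring = 31 + 2·30 = 91
Stage 1: 31(ω_s−ω_c) = −91(ω_r−ω_c),  ω_s=0, ω_r=1
Stage 1: 31(0−ω_c) = −91(1−ω_c)  ⇒  122ω_c = 91  ⇒  ω_c = 91/122
  ⇒ ω_c¹/ω_r¹ = 91/122
Stage 2: N_ring = 39 + 2·12 = 63
Stage 2: 39(ω_s−ω_c) = −63(ω_r−ω_c),  ω_r=0, ω_s=1
Stage 2: 39(1−ω_c) = −63(0−ω_c)  ⇒  102ω_c = 39  ⇒  ω_c = 13/34
  ⇒ ω_c²/ω_s² = 13/34
Coupling ω_s² = ω_c¹ ⇒ overall = 91/122 × 13/34 = 1183/4148

1183/4148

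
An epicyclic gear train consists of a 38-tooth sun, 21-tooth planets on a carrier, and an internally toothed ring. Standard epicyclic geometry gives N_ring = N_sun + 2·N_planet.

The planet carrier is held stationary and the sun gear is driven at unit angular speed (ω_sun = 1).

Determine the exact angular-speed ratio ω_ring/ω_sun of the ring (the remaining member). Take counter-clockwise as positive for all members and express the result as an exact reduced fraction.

N_ring = 38 + 2·21 = 80
38(ω_s−ω_c) = −80(ω_r−ω_c),  ω_c=0, ω_s=1
ω_r = 0 − (38/80)(1−0) = -19/40
ω_r/ω_s = -19/40

-19/40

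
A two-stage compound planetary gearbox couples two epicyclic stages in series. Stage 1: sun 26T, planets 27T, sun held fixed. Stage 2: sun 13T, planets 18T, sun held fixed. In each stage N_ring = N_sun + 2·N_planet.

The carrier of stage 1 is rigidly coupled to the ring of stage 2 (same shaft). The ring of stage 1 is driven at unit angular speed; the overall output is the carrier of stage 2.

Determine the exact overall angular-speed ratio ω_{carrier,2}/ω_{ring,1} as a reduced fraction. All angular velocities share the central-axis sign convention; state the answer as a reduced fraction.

Stage 1: N_ring = 26 + 2·27 = 80
Stage 1: 26(ω_s−ω_c) = −80(ω_r−ω_c),  ω_s=0, ω_r=1
Stage 1: 26(0−ω_c) = −80(1−ω_c)  ⇒  106ω_c = 80  ⇒  ω_c = 40/53
  ⇒ ω_c¹/ω_r¹ = 40/53
Stage 2: N_ring = 13 + 2·18 = 49
Stage 2: 13(ω_s−ω_c) = −49(ω_r−ω_c),  ω_s=0, ω_r=1
Stage 2: 13(0−ω_c) = −49(1−ω_c)  ⇒  62ω_c = 49  ⇒  ω_c = 49/62
  ⇒ ω_c²/ω_r² = 49/62
Coupling ω_r² = ω_c¹ ⇒ overall = 40/53 × 49/62 = 980/1643

980/1643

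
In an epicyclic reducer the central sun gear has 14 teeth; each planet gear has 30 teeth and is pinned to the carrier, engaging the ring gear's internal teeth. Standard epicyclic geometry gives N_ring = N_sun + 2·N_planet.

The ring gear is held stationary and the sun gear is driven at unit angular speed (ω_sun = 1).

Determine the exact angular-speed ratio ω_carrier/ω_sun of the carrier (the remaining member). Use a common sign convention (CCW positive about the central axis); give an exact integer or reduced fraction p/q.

7/44

N_ring = 14 + 2·30 = 74
14(ω_s−ω_c) = −74(ω_r−ω_c),  ω_r=0, ω_s=1
14(1−ω_c) = −74(0−ω_c)  ⇒  88ω_c = 14  ⇒  ω_c = 7/44
ω_c/ω_s = 7/44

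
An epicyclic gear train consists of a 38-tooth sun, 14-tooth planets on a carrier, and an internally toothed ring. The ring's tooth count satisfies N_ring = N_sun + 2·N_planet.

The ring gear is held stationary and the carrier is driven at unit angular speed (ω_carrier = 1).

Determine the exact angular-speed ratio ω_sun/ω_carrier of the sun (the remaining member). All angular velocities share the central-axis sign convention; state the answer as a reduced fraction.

52/19

N_ring = 38 + 2·14 = 66
38(ω_s−ω_c) = −66(ω_r−ω_c),  ω_r=0, ω_c=1
ω_s = 1 − (66/38)(0−1) = 52/19
ω_s/ω_c = 52/19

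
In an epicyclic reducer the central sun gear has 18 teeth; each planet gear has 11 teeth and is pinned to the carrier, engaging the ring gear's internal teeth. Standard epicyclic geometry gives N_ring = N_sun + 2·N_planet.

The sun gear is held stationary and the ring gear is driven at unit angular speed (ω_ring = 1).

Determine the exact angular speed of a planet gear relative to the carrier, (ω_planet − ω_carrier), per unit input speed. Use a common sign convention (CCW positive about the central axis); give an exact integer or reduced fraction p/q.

N_ring = 18 + 2·11 = 40
18(ω_s−ω_c) = −40(ω_r−ω_c),  ω_s=0, ω_r=1
18(0−ω_c) = −40(1−ω_c)  ⇒  58ω_c = 40  ⇒  ω_c = 20/29
sun–planet: 18·(0−20/29) = −11·(ω_p−ω_c)  ⇒  ω_p−ω_c = −(18/11)·(-20/29) = 360/319

360/319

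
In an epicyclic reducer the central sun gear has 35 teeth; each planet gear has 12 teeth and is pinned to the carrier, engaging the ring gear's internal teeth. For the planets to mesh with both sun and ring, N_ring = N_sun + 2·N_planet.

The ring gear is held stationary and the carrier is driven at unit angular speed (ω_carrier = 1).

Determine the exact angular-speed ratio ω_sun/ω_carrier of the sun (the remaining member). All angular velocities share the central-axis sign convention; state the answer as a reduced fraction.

N_ring = 35 + 2·12 = 59
35(ω_s−ω_c) = −59(ω_r−ω_c),  ω_r=0, ω_c=1
ω_s = 1 − (59/35)(0−1) = 94/35
ω_s/ω_c = 94/35

94/35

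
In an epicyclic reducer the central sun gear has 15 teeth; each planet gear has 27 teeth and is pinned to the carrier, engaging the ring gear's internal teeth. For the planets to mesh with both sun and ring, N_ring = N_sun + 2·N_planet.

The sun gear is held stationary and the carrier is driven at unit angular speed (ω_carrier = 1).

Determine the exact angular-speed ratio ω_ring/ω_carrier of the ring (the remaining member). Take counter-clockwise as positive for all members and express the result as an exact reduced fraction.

N_ring = 15 + 2·27 = 69
15(ω_s−ω_c) = −69(ω_r−ω_c),  ω_s=0, ω_c=1
ω_r = 1 − (15/69)(0−1) = 28/23
ω_r/ω_c = 28/23

28/23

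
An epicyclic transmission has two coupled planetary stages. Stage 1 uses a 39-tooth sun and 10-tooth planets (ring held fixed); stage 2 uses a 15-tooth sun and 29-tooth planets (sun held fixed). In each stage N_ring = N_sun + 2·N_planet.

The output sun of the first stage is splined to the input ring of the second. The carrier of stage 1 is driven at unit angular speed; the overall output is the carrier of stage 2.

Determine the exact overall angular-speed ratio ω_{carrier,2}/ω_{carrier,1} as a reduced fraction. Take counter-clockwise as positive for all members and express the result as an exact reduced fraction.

Stage 1: N_ring = 39 + 2·10 = 59
Stage 1: 39(ω_s−ω_c) = −59(ω_r−ω_c),  ω_r=0, ω_c=1
Stage 1: ω_s = 1 − (59/39)(0−1) = 98/39
  ⇒ ω_s¹/ω_c¹ = 98/39
Stage 2: N_ring = 15 + 2·29 = 73
Stage 2: 15(ω_s−ω_c) = −73(ω_r−ω_c),  ω_s=0, ω_r=1
Stage 2: 15(0−ω_c) = −73(1−ω_c)  ⇒  88ω_c = 73  ⇒  ω_c = 73/88
  ⇒ ω_c²/ω_r² = 73/88
Coupling ω_r² = ω_s¹ ⇒ overall = 98/39 × 73/88 = 3577/1716

3577/1716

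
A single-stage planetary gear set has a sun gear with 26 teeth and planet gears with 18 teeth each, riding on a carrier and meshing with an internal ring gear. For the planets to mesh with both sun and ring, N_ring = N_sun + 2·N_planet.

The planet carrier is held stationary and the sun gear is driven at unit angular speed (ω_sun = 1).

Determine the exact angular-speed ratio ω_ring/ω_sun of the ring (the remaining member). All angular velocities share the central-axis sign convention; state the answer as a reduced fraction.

-13/31

N_ring = 26 + 2·18 = 62
26(ω_s−ω_c) = −62(ω_r−ω_c),  ω_c=0, ω_s=1
ω_r = 0 − (26/62)(1−0) = -13/31
ω_r/ω_s = -13/31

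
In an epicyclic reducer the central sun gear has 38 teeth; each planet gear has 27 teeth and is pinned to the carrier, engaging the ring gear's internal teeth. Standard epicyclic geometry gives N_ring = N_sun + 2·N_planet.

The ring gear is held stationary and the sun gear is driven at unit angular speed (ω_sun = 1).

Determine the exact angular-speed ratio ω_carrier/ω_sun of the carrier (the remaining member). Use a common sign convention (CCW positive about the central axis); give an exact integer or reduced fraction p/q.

N_ring = 38 + 2·27 = 92
38(ω_s−ω_c) = −92(ω_r−ω_c),  ω_r=0, ω_s=1
38(1−ω_c) = −92(0−ω_c)  ⇒  130ω_c = 38  ⇒  ω_c = 19/65
ω_c/ω_s = 19/65

19/65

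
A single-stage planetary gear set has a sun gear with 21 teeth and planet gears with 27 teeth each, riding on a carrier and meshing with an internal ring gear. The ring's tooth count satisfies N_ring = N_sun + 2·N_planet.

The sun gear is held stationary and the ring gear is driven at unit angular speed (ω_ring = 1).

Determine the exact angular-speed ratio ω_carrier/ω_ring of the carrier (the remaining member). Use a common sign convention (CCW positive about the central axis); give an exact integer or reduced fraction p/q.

N_ring = 21 + 2·27 = 75
21(ω_s−ω_c) = −75(ω_r−ω_c),  ω_s=0, ω_r=1
21(0−ω_c) = −75(1−ω_c)  ⇒  96ω_c = 75  ⇒  ω_c = 25/32
ω_c/ω_r = 25/32

25/32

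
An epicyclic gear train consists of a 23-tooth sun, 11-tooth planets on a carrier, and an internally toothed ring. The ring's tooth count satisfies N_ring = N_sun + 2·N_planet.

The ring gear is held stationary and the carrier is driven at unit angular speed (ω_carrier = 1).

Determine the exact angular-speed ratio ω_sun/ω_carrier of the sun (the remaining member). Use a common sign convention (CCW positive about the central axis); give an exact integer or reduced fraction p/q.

N_ring = 23 + 2·11 = 45
23(ω_s−ω_c) = −45(ω_r−ω_c),  ω_r=0, ω_c=1
ω_s = 1 − (45/23)(0−1) = 68/23
ω_s/ω_c = 68/23

68/23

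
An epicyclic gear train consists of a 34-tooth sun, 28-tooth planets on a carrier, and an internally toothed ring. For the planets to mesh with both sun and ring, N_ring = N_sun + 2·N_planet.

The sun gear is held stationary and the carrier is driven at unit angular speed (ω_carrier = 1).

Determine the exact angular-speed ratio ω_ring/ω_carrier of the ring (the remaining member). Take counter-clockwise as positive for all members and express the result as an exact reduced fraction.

N_ring = 34 + 2·28 = 90
34(ω_s−ω_c) = −90(ω_r−ω_c),  ω_s=0, ω_c=1
ω_r = 1 − (34/90)(0−1) = 62/45
ω_r/ω_c = 62/45

62/45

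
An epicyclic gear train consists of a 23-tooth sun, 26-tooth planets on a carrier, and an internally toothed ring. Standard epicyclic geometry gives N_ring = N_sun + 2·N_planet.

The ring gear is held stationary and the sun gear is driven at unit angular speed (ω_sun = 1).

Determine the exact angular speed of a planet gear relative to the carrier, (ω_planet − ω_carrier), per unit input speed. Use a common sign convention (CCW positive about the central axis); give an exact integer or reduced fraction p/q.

-1725/2548

N_ring = 23 + 2·26 = 75
23(ω_s−ω_c) = −75(ω_r−ω_c),  ω_r=0, ω_s=1
23(1−ω_c) = −75(0−ω_c)  ⇒  98ω_c = 23  ⇒  ω_c = 23/98
sun–planet: 23·(1−23/98) = −26·(ω_p−ω_c)  ⇒  ω_p−ω_c = −(23/26)·(75/98) = -1725/2548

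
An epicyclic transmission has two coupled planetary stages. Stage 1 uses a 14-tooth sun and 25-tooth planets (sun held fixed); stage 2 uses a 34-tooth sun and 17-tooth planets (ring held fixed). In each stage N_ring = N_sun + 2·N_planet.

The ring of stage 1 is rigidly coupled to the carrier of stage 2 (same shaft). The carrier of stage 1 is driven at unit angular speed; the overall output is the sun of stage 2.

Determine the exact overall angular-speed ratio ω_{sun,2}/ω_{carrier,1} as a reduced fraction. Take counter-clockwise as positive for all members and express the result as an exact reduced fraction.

117/32

Stage 1: N_ring = 14 + 2·25 = 64
Stage 1: 14(ω_s−ω_c) = −64(ω_r−ω_c),  ω_s=0, ω_c=1
Stage 1: ω_r = 1 − (14/64)(0−1) = 39/32
  ⇒ ω_r¹/ω_c¹ = 39/32
Stage 2: N_ring = 34 + 2·17 = 68
Stage 2: 34(ω_s−ω_c) = −68(ω_r−ω_c),  ω_r=0, ω_c=1
Stage 2: ω_s = 1 − (68/34)(0−1) = 3
  ⇒ ω_s²/ω_c² = 3
Coupling ω_c² = ω_r¹ ⇒ overall = 39/32 × 3 = 117/32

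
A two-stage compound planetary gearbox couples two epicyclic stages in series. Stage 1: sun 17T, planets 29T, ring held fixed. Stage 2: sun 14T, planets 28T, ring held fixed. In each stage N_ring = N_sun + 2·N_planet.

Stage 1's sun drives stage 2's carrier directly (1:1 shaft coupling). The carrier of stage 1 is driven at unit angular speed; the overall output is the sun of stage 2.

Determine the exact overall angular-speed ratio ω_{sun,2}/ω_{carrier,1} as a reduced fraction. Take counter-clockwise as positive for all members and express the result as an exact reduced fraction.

Stage 1: N_ring = 17 + 2·29 = 75
Stage 1: 17(ω_s−ω_c) = −75(ω_r−ω_c),  ω_r=0, ω_c=1
Stage 1: ω_s = 1 − (75/17)(0−1) = 92/17
  ⇒ ω_s¹/ω_c¹ = 92/17
Stage 2: N_ring = 14 + 2·28 = 70
Stage 2: 14(ω_s−ω_c) = −70(ω_r−ω_c),  ω_r=0, ω_c=1
Stage 2: ω_s = 1 − (70/14)(0−1) = 6
  ⇒ ω_s²/ω_c² = 6
Coupling ω_c² = ω_s¹ ⇒ overall = 92/17 × 6 = 552/17

552/17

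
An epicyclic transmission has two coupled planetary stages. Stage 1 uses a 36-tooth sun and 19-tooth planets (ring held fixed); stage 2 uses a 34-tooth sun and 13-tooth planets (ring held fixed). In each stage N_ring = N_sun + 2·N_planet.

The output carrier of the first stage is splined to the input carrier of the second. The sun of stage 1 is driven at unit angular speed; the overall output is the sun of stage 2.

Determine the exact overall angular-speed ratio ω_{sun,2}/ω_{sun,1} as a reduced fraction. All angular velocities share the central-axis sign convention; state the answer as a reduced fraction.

Stage 1: N_ring = 36 + 2·19 = 74
Stage 1: 36(ω_s−ω_c) = −74(ω_r−ω_c),  ω_r=0, ω_s=1
Stage 1: 36(1−ω_c) = −74(0−ω_c)  ⇒  110ω_c = 36  ⇒  ω_c = 18/55
  ⇒ ω_c¹/ω_s¹ = 18/55
Stage 2: N_ring = 34 + 2·13 = 60
Stage 2: 34(ω_s−ω_c) = −60(ω_r−ω_c),  ω_r=0, ω_c=1
Stage 2: ω_s = 1 − (60/34)(0−1) = 47/17
  ⇒ ω_s²/ω_c² = 47/17
Coupling ω_c² = ω_c¹ ⇒ overall = 18/55 × 47/17 = 846/935

846/935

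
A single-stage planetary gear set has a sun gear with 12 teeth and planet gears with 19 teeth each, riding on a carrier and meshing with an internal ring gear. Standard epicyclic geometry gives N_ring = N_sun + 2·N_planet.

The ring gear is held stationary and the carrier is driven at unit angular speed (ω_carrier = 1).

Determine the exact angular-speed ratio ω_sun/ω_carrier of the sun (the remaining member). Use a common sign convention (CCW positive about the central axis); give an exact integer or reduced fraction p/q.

31/6

N_ring = 12 + 2·19 = 50
12(ω_s−ω_c) = −50(ω_r−ω_c),  ω_r=0, ω_c=1
ω_s = 1 − (50/12)(0−1) = 31/6
ω_s/ω_c = 31/6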